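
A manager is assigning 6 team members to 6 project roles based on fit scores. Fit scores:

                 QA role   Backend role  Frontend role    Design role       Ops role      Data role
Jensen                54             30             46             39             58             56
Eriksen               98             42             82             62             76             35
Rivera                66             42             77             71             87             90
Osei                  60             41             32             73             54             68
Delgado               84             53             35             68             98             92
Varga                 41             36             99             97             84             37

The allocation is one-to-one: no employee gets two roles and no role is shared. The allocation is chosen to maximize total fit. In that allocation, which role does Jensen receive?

This is a one-to-one assignment (maximum-weight bipartite matching).
Optimal: Jensen→Backend role (30 pts), Eriksen→QA role (98 pts), Rivera→Data role (90 pts), Osei→Design role (73 pts), Delgado→Ops role (98 pts), Varga→Frontend role (99 pts) — total 30+98+90+73+98+99 = 488 pts.
Column-greedy (each role in turn goes to its best remaining employee) gives 466 pts, worse by 22.
Next-best assignment: Jensen→Backend role, Eriksen→QA role, Rivera→Ops role, Osei→Design role, Delgado→Data role, Varga→Frontend role = 479 pts.
Swapping Eriksen↔Osei (Eriksen→Design role 62 pts, Osei→QA role 60 pts) loses 49.
Every other assignment is strictly worse.
Jensen's own top role is Ops role (58 pts), but forcing Jensen→Ops role and reassigning the rest optimally gives only 471 pts — worse by 17.

Jensen receives Backend role.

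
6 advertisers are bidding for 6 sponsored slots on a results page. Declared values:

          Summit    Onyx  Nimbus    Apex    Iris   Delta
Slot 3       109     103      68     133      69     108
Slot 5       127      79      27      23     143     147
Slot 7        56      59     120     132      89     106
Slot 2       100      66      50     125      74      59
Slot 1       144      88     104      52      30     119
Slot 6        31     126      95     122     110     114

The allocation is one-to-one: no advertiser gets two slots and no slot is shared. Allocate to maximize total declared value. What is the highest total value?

Optimal: Summit→Slot 1 ($144), Onyx→Slot 6 ($126), Nimbus→Slot 7 ($120), Apex→Slot 2 ($125), Iris→Slot 5 ($143), Delta→Slot 3 ($108) — total 144+126+120+125+143+108 = $766.
Column-greedy (each slot in turn goes to its best remaining advertiser) gives $698, worse by 68.

Max total: $766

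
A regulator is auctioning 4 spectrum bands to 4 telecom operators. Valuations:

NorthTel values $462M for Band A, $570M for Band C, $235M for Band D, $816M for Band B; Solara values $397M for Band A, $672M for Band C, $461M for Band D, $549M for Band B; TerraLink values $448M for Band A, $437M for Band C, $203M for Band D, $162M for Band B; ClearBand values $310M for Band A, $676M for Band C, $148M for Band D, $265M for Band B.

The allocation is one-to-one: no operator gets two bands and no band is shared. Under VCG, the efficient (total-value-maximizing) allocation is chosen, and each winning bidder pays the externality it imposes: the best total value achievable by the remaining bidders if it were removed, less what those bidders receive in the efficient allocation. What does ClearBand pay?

Efficient allocation: NorthTel→Band B ($816M), Solara→Band D ($461M), TerraLink→Band A ($448M), ClearBand→Band C ($676M); total welfare W = $2401M.
ClearBand receives Band C at value $676M, so the others get W − 676 = $1725M.
Without ClearBand: best allocation of the remaining 3 bidders over all 4 bands is NorthTel→Band B ($816M), Solara→Band C ($672M), TerraLink→Band A ($448M), total $1936M.
VCG payment = (others' best without ClearBand) − (others' welfare with ClearBand) = 1936 − 1725 = $211M.

ClearBand pays $211M.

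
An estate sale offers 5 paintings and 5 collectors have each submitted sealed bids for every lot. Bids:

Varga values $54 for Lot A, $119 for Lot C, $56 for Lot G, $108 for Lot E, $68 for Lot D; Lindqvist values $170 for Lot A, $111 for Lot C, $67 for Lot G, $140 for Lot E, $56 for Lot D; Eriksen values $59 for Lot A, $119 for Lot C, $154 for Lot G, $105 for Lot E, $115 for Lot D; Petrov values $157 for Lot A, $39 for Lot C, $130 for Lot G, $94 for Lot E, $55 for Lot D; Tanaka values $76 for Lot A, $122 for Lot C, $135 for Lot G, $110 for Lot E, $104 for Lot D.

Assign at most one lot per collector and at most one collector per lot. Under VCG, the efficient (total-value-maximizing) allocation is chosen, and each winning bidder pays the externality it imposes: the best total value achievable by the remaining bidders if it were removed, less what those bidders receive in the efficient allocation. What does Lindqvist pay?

Efficient allocation: Varga→Lot C ($119), Lindqvist→Lot E ($140), Eriksen→Lot G ($154), Petrov→Lot A ($157), Tanaka→Lot D ($104); total welfare W = $674.
Lindqvist receives Lot E at value $140, so the others get W − 140 = $534.
Without Lindqvist: best allocation of the remaining 4 bidders over all 5 lots is Varga→Lot E ($108), Eriksen→Lot G ($154), Petrov→Lot A ($157), Tanaka→Lot C ($122), total $541.
VCG payment = (others' best without Lindqvist) − (others' welfare with Lindqvist) = 541 − 534 = $7.

Lindqvist pays $7.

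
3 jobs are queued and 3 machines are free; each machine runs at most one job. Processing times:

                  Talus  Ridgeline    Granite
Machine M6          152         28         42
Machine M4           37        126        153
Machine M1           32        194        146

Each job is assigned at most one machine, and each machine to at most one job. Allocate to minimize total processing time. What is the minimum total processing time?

Minimum total: 200 min

This is the linear assignment problem.
Optimal: Talus→Machine M1 (32 min), Ridgeline→Machine M4 (126 min), Granite→Machine M6 (42 min) — total 32+126+42 = 200 min.
Row-greedy (each job in turn takes its cheapest remaining machine) gives 213 min, worse by 13.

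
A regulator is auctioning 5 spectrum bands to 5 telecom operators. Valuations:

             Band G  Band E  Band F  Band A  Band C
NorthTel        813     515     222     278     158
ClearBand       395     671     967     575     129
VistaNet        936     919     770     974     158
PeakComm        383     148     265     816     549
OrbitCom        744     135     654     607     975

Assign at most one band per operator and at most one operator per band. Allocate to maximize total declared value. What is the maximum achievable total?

Maximum total: $4490M

This is a one-to-one assignment (maximum-weight bipartite matching).
Optimal: NorthTel→Band G ($813M), ClearBand→Band F ($967M), VistaNet→Band E ($919M), PeakComm→Band A ($816M), OrbitCom→Band C ($975M) — total 813+967+919+816+975 = $4490M.
Column-greedy (each band in turn goes to its best remaining operator) gives $3235M, worse by 1255.
Next-best assignment: NorthTel→Band E, ClearBand→Band F, VistaNet→Band G, PeakComm→Band A, OrbitCom→Band C = $4209M.
Swapping PeakComm↔ClearBand (PeakComm→Band F $265M, ClearBand→Band A $575M) loses 943.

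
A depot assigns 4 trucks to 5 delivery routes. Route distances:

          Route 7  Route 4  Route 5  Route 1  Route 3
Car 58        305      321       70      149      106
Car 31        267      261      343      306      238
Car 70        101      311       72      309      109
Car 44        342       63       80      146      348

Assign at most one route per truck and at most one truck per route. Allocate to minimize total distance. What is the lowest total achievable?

Optimal: Car 58→Route 5 (70 km), Car 31→Route 3 (238 km), Car 70→Route 7 (101 km), Car 44→Route 4 (63 km) — total 70+238+101+63 = 472 km.
Column-greedy (each route in turn goes to its cheapest remaining truck) gives 540 km, worse by 68.
Next-best assignment: Car 58→Route 3, Car 31→Route 7, Car 70→Route 5, Car 44→Route 4 = 508 km.
No other one-to-one assignment undercuts 472 km.

Min total: 472 km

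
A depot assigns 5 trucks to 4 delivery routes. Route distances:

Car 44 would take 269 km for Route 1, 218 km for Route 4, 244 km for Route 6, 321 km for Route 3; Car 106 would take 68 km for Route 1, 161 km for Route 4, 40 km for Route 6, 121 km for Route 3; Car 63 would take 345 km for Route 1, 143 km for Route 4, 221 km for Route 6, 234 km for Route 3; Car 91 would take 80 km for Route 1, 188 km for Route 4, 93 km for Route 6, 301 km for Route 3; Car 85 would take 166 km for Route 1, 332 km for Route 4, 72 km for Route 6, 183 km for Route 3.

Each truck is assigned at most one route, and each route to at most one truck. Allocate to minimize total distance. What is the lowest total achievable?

This is the linear assignment problem.
Optimal: Car 91→Route 1 (80 km), Car 63→Route 4 (143 km), Car 85→Route 6 (72 km), Car 106→Route 3 (121 km) — total 80+143+72+121 = 416 km.
Min-entry greedy (repeatedly take the single cheapest remaining cell) gives 446 km, worse by 30.
Swapping Car 106↔Car 63 (Car 106→Route 4 161 km, Car 63→Route 3 234 km) adds 131.
No other one-to-one assignment undercuts 416 km.

Min total: 416 km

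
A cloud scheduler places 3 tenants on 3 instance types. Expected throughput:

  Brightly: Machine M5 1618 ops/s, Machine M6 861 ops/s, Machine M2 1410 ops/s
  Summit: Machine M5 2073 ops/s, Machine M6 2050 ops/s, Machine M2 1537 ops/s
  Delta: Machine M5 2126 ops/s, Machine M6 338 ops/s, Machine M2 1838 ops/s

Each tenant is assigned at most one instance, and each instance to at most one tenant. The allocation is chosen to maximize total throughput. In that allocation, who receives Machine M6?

Summit receives Machine M6.

Optimal: Brightly→Machine M2 (1410 ops/s), Summit→Machine M6 (2050 ops/s), Delta→Machine M5 (2126 ops/s) — total 1410+2050+2126 = 5586 ops/s.
Row-greedy (each tenant in turn takes its best remaining instance) gives 5506 ops/s, worse by 80.
No other one-to-one assignment exceeds 5586 ops/s.
Summit's own top instance is Machine M5 (2073 ops/s), but forcing Summit→Machine M5 and reassigning the rest optimally gives only 4772 ops/s — worse by 814.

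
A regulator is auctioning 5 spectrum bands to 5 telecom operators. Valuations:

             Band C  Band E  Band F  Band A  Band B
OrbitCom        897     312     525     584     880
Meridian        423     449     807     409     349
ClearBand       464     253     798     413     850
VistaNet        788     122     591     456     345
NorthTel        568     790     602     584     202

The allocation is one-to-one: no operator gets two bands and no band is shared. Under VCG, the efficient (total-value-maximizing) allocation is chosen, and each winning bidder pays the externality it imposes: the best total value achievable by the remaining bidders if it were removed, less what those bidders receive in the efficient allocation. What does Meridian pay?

Efficient allocation: OrbitCom→Band A ($584M), Meridian→Band F ($807M), ClearBand→Band B ($850M), VistaNet→Band C ($788M), NorthTel→Band E ($790M); total welfare W = $3819M.
Meridian receives Band F at value $807M, so the others get W − 807 = $3012M.
Without Meridian: best allocation of the remaining 4 bidders over all 5 bands is OrbitCom→Band B ($880M), ClearBand→Band F ($798M), VistaNet→Band C ($788M), NorthTel→Band E ($790M), total $3256M.
VCG payment = (others' best without Meridian) − (others' welfare with Meridian) = 3256 − 3012 = $244M.

Meridian pays $244M.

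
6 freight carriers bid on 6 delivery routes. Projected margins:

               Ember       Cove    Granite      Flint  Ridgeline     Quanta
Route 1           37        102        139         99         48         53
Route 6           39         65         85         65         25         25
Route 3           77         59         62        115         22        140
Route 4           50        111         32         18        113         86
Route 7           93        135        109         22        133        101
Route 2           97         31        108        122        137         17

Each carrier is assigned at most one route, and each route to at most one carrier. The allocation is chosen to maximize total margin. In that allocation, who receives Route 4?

Ridgeline receives Route 4.

Treat this as an assignment problem: match each carrier to one route.
Optimal: Ember→Route 2 ($97k), Cove→Route 7 ($135k), Granite→Route 1 ($139k), Flint→Route 6 ($65k), Ridgeline→Route 4 ($113k), Quanta→Route 3 ($140k) — total 97+135+139+65+113+140 = $689k.
Row-greedy (each carrier in turn takes its best remaining route) gives $624k, worse by 65.
Next-best assignment: Ember→Route 6, Cove→Route 7, Granite→Route 1, Flint→Route 2, Ridgeline→Route 4, Quanta→Route 3 = $688k.
Ridgeline's own top route is Route 2 ($137k), but forcing Ridgeline→Route 2 and reassigning the rest optimally gives only $685k — worse by 4.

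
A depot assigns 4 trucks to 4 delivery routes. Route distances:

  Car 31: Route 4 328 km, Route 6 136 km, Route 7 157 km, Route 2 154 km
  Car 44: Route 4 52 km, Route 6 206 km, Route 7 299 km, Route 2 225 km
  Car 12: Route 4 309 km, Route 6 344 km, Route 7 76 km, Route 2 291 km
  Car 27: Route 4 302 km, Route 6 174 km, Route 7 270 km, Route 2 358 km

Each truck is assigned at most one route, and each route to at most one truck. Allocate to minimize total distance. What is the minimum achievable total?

Minimum total: 456 km

Optimal: Car 31→Route 2 (154 km), Car 44→Route 4 (52 km), Car 12→Route 7 (76 km), Car 27→Route 6 (174 km) — total 154+52+76+174 = 456 km.
Row-greedy (each truck in turn takes its cheapest remaining route) gives 622 km, worse by 166.
Next-best assignment: Car 31→Route 6, Car 44→Route 4, Car 12→Route 7, Car 27→Route 2 = 622 km.
Checked against all permutations: 456 km is optimal.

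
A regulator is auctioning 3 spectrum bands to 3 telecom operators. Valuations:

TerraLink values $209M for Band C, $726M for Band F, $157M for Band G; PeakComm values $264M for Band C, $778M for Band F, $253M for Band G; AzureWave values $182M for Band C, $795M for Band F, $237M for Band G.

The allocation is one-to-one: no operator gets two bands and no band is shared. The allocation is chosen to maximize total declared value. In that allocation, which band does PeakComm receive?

Optimal: TerraLink→Band C ($209M), PeakComm→Band G ($253M), AzureWave→Band F ($795M) — total 209+253+795 = $1257M.
Column-greedy (each band in turn goes to its best remaining operator) gives $1216M, worse by 41.
Swapping TerraLink↔AzureWave (TerraLink→Band F $726M, AzureWave→Band C $182M) loses 96.
PeakComm's own top band is Band F ($778M), but forcing PeakComm→Band F and reassigning the rest optimally gives only $1224M — worse by 33.

PeakComm receives Band G.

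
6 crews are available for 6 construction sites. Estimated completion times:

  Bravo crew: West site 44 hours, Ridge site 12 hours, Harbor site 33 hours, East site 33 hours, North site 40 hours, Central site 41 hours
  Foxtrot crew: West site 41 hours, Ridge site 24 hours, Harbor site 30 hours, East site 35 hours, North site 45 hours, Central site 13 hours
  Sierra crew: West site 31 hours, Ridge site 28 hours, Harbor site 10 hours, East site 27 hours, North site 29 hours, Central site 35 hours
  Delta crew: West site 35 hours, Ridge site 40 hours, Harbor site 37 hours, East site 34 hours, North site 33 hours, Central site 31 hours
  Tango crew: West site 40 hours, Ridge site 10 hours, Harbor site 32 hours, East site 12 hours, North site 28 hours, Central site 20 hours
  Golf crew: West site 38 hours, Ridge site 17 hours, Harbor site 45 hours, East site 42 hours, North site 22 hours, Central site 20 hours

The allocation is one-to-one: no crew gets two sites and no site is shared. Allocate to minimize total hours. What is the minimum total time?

Min total: 104 hours

Optimal: Bravo crew→Ridge site (12 hours), Foxtrot crew→Central site (13 hours), Sierra crew→Harbor site (10 hours), Delta crew→West site (35 hours), Tango crew→East site (12 hours), Golf crew→North site (22 hours) — total 12+13+10+35+12+22 = 104 hours.
No other one-to-one assignment undercuts 104 hours.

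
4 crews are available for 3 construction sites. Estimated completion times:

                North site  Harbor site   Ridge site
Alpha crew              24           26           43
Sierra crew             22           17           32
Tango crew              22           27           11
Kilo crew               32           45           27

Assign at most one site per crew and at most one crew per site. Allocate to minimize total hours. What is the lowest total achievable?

Min total: 52 hours

Optimal: Alpha crew→North site (24 hours), Sierra crew→Harbor site (17 hours), Tango crew→Ridge site (11 hours) — total 24+17+11 = 52 hours.
Column-greedy (each site in turn goes to its cheapest remaining crew) gives 59 hours, worse by 7.
Next-best assignment: Sierra crew→North site, Alpha crew→Harbor site, Tango crew→Ridge site = 59 hours.
Swapping Tango crew↔Sierra crew (Tango crew→Harbor site 27 hours, Sierra crew→Ridge site 32 hours) adds 31.
Checked against all permutations: 52 hours is optimal.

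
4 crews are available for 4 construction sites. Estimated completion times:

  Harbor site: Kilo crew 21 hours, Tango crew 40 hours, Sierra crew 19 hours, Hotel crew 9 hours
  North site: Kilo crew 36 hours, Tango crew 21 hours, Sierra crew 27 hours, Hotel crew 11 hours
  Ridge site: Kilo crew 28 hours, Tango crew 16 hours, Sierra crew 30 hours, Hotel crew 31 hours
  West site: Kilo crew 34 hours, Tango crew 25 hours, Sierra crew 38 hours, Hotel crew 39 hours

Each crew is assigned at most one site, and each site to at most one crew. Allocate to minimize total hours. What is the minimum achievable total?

Min total: 80 hours

Optimal: Kilo crew→West site (34 hours), Tango crew→Ridge site (16 hours), Sierra crew→Harbor site (19 hours), Hotel crew→North site (11 hours) — total 34+16+19+11 = 80 hours.
Min-entry greedy (repeatedly take the single cheapest remaining cell) gives 86 hours, worse by 6.
Next-best assignment: Kilo crew→Ridge site, Tango crew→West site, Sierra crew→Harbor site, Hotel crew→North site = 83 hours.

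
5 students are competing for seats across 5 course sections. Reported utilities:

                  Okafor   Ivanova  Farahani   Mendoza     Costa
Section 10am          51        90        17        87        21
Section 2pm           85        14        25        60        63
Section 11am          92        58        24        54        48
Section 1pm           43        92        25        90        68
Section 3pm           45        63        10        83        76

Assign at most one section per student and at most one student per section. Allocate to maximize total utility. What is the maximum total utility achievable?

Optimal: Okafor→Section 11am (92 points), Ivanova→Section 10am (90 points), Farahani→Section 2pm (25 points), Mendoza→Section 1pm (90 points), Costa→Section 3pm (76 points) — total 92+90+25+90+76 = 373 points.
Max-entry greedy (repeatedly take the single best remaining cell) gives 372 points, worse by 1.
Next-best assignment: Okafor→Section 11am, Ivanova→Section 1pm, Farahani→Section 2pm, Mendoza→Section 10am, Costa→Section 3pm = 372 points.
No other one-to-one assignment exceeds 373 points.

Maximum total: 373 points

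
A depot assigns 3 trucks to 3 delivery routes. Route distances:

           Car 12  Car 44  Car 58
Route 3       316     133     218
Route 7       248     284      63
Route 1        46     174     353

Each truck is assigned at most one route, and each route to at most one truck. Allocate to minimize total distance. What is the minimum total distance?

This is the linear assignment problem.
Optimal: Car 12→Route 1 (46 km), Car 44→Route 3 (133 km), Car 58→Route 7 (63 km) — total 46+133+63 = 242 km.
Next-best assignment: Car 12→Route 1, Car 44→Route 7, Car 58→Route 3 = 548 km.

Min total: 242 km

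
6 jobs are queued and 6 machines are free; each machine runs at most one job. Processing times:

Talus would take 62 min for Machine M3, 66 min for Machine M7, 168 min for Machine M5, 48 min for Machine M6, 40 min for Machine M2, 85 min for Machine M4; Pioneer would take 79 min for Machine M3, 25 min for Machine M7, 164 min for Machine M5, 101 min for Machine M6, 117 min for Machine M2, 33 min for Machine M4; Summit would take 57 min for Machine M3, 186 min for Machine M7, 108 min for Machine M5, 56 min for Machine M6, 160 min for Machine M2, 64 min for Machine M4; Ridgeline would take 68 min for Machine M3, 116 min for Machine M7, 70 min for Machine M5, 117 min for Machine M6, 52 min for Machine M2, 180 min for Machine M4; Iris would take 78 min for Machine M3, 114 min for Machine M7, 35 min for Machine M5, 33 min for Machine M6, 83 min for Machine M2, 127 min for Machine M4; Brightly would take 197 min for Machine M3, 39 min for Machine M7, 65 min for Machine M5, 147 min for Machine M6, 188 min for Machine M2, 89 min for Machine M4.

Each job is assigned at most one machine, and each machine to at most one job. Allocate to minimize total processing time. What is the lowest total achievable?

Optimal: Talus→Machine M6 (48 min), Pioneer→Machine M4 (33 min), Summit→Machine M3 (57 min), Ridgeline→Machine M2 (52 min), Iris→Machine M5 (35 min), Brightly→Machine M7 (39 min) — total 48+33+57+52+35+39 = 264 min.
Row-greedy (each job in turn takes its cheapest remaining machine) gives 313 min, worse by 49.
Next-best assignment: Talus→Machine M2, Pioneer→Machine M4, Summit→Machine M6, Ridgeline→Machine M3, Iris→Machine M5, Brightly→Machine M7 = 271 min.
Swapping Pioneer↔Ridgeline (Pioneer→Machine M2 117 min, Ridgeline→Machine M4 180 min) adds 212.

Minimum total: 264 min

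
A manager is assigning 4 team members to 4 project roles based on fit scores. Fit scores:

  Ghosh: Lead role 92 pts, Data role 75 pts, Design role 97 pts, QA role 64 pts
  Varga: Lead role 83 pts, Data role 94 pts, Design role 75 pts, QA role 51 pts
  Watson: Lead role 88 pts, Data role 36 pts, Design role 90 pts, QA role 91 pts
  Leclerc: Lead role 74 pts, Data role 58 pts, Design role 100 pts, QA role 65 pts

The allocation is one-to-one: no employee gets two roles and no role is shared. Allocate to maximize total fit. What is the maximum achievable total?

Max total: 377 pts

Optimal: Ghosh→Lead role (92 pts), Varga→Data role (94 pts), Watson→QA role (91 pts), Leclerc→Design role (100 pts) — total 92+94+91+100 = 377 pts.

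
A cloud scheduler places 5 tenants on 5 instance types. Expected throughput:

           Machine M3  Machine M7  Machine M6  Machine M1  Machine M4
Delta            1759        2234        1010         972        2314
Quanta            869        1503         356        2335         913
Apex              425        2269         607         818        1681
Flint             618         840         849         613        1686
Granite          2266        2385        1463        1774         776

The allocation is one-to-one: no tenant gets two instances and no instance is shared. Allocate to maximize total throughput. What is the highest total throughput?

Maximum total: 10033 ops/s

Optimal: Delta→Machine M4 (2314 ops/s), Quanta→Machine M1 (2335 ops/s), Apex→Machine M7 (2269 ops/s), Flint→Machine M6 (849 ops/s), Granite→Machine M3 (2266 ops/s) — total 2314+2335+2269+849+2266 = 10033 ops/s.
Column-greedy (each instance in turn goes to its best remaining tenant) gives 9566 ops/s, worse by 467.
Next-best assignment: Delta→Machine M6, Quanta→Machine M1, Apex→Machine M7, Flint→Machine M4, Granite→Machine M3 = 9566 ops/s.
Swapping Granite↔Flint (Granite→Machine M6 1463 ops/s, Flint→Machine M3 618 ops/s) loses 1034.
Checked against all permutations: 10033 ops/s is optimal.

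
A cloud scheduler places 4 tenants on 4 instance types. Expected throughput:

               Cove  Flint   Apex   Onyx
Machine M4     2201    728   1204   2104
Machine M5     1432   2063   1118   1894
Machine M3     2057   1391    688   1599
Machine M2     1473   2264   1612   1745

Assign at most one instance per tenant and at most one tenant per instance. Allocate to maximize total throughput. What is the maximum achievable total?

Max total: 7836 ops/s

This is a one-to-one assignment (maximum-weight bipartite matching).
Optimal: Cove→Machine M3 (2057 ops/s), Flint→Machine M5 (2063 ops/s), Apex→Machine M2 (1612 ops/s), Onyx→Machine M4 (2104 ops/s) — total 2057+2063+1612+2104 = 7836 ops/s.
Row-greedy (each tenant in turn takes its best remaining instance) gives 7182 ops/s, worse by 654.
Next-best assignment: Cove→Machine M3, Flint→Machine M2, Apex→Machine M5, Onyx→Machine M4 = 7543 ops/s.
Swapping Apex↔Cove (Apex→Machine M3 688 ops/s, Cove→Machine M2 1473 ops/s) loses 1508.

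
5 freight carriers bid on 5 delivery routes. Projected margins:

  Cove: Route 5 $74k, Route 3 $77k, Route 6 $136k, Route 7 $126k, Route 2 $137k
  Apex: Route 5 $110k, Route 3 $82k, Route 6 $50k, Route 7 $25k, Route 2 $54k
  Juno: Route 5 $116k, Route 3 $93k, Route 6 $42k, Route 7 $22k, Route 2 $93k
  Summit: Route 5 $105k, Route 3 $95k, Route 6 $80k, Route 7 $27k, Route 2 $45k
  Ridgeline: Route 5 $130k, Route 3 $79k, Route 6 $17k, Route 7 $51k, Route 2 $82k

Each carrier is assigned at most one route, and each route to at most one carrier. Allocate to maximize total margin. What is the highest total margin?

Optimal: Cove→Route 7 ($126k), Apex→Route 3 ($82k), Juno→Route 2 ($93k), Summit→Route 6 ($80k), Ridgeline→Route 5 ($130k) — total 126+82+93+80+130 = $511k.
Max-entry greedy (repeatedly take the single best remaining cell) gives $434k, worse by 77.

Maximum total: $511k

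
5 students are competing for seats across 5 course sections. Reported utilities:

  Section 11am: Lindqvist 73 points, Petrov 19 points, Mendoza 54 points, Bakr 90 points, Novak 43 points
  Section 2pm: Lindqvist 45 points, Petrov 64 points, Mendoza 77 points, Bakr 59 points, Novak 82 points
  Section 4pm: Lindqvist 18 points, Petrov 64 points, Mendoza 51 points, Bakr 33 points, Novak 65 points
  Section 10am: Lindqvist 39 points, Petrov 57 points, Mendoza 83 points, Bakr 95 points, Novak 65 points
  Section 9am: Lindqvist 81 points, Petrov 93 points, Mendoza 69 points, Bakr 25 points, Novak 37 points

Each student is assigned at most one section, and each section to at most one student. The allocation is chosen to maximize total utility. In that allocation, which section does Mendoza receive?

Mendoza receives Section 2pm.

Treat this as an assignment problem: match each student to one section.
Optimal: Lindqvist→Section 11am (73 points), Petrov→Section 9am (93 points), Mendoza→Section 2pm (77 points), Bakr→Section 10am (95 points), Novak→Section 4pm (65 points) — total 73+93+77+95+65 = 403 points.
Column-greedy (each section in turn goes to its best remaining student) gives 400 points, worse by 3.
Next-best assignment: Lindqvist→Section 9am, Petrov→Section 4pm, Mendoza→Section 10am, Bakr→Section 11am, Novak→Section 2pm = 400 points.
Swapping Lindqvist↔Petrov (Lindqvist→Section 9am 81 points, Petrov→Section 11am 19 points) loses 66.
No other one-to-one assignment exceeds 403 points.
Mendoza's own top section is Section 10am (83 points), but forcing Mendoza→Section 10am and reassigning the rest optimally gives only 400 points — worse by 3.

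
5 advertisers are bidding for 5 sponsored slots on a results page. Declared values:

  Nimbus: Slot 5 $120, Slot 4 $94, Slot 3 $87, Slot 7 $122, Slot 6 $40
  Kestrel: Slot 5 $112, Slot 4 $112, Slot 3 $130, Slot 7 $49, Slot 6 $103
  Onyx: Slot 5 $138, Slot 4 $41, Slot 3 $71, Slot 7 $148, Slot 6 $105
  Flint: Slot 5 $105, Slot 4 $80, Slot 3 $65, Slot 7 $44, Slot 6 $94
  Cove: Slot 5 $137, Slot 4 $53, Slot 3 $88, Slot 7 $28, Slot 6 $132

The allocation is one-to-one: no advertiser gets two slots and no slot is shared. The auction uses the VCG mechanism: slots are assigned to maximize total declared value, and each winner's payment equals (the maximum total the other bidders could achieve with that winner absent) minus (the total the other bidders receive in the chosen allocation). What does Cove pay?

Cove pays $14.

Efficient allocation: Nimbus→Slot 5 ($120), Kestrel→Slot 3 ($130), Onyx→Slot 7 ($148), Flint→Slot 4 ($80), Cove→Slot 6 ($132); total welfare W = $610.
Cove receives Slot 6 at value $132, so the others get W − 132 = $478.
Without Cove: best allocation of the remaining 4 bidders over all 5 slots is Nimbus→Slot 5 ($120), Kestrel→Slot 3 ($130), Onyx→Slot 7 ($148), Flint→Slot 6 ($94), total $492.
VCG payment = (others' best without Cove) − (others' welfare with Cove) = 492 − 478 = $14.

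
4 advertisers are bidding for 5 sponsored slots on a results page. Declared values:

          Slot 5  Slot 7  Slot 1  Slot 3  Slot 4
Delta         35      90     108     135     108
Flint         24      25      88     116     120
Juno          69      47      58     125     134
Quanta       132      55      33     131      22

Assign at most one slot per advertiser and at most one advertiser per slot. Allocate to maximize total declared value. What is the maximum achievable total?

Max total: $490

Optimal: Delta→Slot 1 ($108), Flint→Slot 3 ($116), Juno→Slot 4 ($134), Quanta→Slot 5 ($132) — total 108+116+134+132 = $490.
Max-entry greedy (repeatedly take the single best remaining cell) gives $489, worse by 1.
Swapping Delta↔Quanta (Delta→Slot 5 $35, Quanta→Slot 1 $33) loses 172.
Checked against all permutations: $490 is optimal.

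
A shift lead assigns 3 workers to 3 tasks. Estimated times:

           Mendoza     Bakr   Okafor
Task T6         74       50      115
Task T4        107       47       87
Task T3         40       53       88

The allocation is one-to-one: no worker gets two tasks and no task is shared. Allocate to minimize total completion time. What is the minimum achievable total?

Min total: 177 min

Optimal: Mendoza→Task T3 (40 min), Bakr→Task T6 (50 min), Okafor→Task T4 (87 min) — total 40+50+87 = 177 min.
Min-entry greedy (repeatedly take the single cheapest remaining cell) gives 202 min, worse by 25.
Next-best assignment: Mendoza→Task T3, Bakr→Task T4, Okafor→Task T6 = 202 min.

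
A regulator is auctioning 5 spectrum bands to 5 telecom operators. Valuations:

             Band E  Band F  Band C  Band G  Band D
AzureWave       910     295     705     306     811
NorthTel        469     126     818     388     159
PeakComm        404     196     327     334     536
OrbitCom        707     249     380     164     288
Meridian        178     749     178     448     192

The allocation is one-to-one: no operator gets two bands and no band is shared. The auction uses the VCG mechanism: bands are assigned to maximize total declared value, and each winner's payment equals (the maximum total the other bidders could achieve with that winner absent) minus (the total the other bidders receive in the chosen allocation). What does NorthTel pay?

Efficient allocation: AzureWave→Band D ($811M), NorthTel→Band C ($818M), PeakComm→Band G ($334M), OrbitCom→Band E ($707M), Meridian→Band F ($749M); total welfare W = $3419M.
NorthTel receives Band C at value $818M, so the others get W − 818 = $2601M.
Without NorthTel: best allocation of the remaining 4 bidders over all 5 bands is AzureWave→Band C ($705M), PeakComm→Band D ($536M), OrbitCom→Band E ($707M), Meridian→Band F ($749M), total $2697M.
VCG payment = (others' best without NorthTel) − (others' welfare with NorthTel) = 2697 − 2601 = $96M.

NorthTel pays $96M.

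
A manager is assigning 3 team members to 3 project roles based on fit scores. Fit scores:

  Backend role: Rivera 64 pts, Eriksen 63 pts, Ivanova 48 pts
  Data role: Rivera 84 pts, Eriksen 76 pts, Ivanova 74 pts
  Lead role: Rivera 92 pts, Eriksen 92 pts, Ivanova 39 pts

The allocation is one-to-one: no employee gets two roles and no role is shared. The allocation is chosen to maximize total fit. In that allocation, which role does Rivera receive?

Rivera receives Backend role.

Optimal: Rivera→Backend role (64 pts), Eriksen→Lead role (92 pts), Ivanova→Data role (74 pts) — total 64+92+74 = 230 pts.
Row-greedy (each employee in turn takes its best remaining role) gives 216 pts, worse by 14.
Next-best assignment: Rivera→Lead role, Eriksen→Backend role, Ivanova→Data role = 229 pts.
Checked against all permutations: 230 pts is optimal.
Rivera's own top role is Lead role (92 pts), but forcing Rivera→Lead role and reassigning the rest optimally gives only 229 pts — worse by 1.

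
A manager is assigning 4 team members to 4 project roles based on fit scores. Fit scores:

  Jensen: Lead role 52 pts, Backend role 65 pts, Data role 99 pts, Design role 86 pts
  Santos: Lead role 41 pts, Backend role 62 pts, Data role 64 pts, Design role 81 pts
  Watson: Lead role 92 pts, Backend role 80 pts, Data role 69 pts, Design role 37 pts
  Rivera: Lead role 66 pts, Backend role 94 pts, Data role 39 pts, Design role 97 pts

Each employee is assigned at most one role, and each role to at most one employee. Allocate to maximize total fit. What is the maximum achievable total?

Optimal: Jensen→Data role (99 pts), Santos→Design role (81 pts), Watson→Lead role (92 pts), Rivera→Backend role (94 pts) — total 99+81+92+94 = 366 pts.
Max-entry greedy (repeatedly take the single best remaining cell) gives 350 pts, worse by 16.
Swapping Watson↔Santos (Watson→Design role 37 pts, Santos→Lead role 41 pts) loses 95.

Max total: 366 pts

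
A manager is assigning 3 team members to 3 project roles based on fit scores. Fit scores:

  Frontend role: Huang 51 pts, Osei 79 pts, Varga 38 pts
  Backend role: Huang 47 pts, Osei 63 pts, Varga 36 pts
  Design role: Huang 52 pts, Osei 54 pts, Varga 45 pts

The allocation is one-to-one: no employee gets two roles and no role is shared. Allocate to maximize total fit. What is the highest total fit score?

Treat this as an assignment problem: match each employee to one role.
Optimal: Huang→Backend role (47 pts), Osei→Frontend role (79 pts), Varga→Design role (45 pts) — total 47+79+45 = 171 pts.
Row-greedy (each employee in turn takes its best remaining role) gives 167 pts, worse by 4.
Next-best assignment: Huang→Design role, Osei→Frontend role, Varga→Backend role = 167 pts.

Max total: 171 pts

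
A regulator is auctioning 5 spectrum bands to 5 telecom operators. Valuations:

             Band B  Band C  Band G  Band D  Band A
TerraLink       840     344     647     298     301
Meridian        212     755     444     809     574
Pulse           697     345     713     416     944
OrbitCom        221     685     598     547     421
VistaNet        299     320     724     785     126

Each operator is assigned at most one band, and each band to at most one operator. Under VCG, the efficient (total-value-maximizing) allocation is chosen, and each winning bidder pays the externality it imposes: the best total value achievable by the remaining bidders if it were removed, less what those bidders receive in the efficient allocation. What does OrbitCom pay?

Efficient allocation: TerraLink→Band B ($840M), Meridian→Band D ($809M), Pulse→Band A ($944M), OrbitCom→Band C ($685M), VistaNet→Band G ($724M); total welfare W = $4002M.
OrbitCom receives Band C at value $685M, so the others get W − 685 = $3317M.
Without OrbitCom: best allocation of the remaining 4 bidders over all 5 bands is TerraLink→Band B ($840M), Meridian→Band C ($755M), Pulse→Band A ($944M), VistaNet→Band D ($785M), total $3324M.
VCG payment = (others' best without OrbitCom) − (others' welfare with OrbitCom) = 3324 − 3317 = $7M.

OrbitCom pays $7M.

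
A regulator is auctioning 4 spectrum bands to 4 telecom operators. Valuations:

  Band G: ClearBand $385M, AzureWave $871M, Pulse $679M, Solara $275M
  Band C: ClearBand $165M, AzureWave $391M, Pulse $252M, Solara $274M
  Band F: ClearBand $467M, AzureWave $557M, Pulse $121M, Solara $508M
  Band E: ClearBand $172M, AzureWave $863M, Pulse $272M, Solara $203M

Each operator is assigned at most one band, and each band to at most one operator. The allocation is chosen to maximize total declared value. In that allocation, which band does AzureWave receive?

AzureWave receives Band E.

This is a one-to-one assignment (maximum-weight bipartite matching).
Optimal: ClearBand→Band F ($467M), AzureWave→Band E ($863M), Pulse→Band G ($679M), Solara→Band C ($274M) — total 467+863+679+274 = $2283M.
Column-greedy (each band in turn goes to its best remaining operator) gives $1884M, worse by 399.
AzureWave's own top band is Band G ($871M), but forcing AzureWave→Band G and reassigning the rest optimally gives only $1884M — worse by 399.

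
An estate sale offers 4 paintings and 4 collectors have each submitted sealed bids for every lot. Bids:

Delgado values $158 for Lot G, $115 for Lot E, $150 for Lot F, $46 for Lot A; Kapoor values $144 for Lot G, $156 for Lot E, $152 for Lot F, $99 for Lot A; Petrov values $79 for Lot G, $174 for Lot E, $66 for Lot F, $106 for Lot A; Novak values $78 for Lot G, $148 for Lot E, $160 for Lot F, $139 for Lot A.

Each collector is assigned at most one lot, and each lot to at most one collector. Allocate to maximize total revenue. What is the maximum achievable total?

Optimal: Delgado→Lot G ($158), Kapoor→Lot F ($152), Petrov→Lot E ($174), Novak→Lot A ($139) — total 158+152+174+139 = $623.
Row-greedy (each collector in turn takes its best remaining lot) gives $580, worse by 43.
No other one-to-one assignment exceeds $623.

Maximum total: $623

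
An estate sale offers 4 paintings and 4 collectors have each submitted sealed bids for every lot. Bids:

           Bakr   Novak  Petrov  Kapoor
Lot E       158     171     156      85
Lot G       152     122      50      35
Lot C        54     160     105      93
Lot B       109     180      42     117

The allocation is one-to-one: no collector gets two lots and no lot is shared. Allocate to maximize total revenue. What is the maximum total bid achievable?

Max total: $585

This is a one-to-one assignment (maximum-weight bipartite matching).
Optimal: Bakr→Lot G ($152), Novak→Lot C ($160), Petrov→Lot E ($156), Kapoor→Lot B ($117) — total 152+160+156+117 = $585.
Next-best assignment: Bakr→Lot G, Novak→Lot B, Petrov→Lot E, Kapoor→Lot C = $581.
Swapping Kapoor↔Novak (Kapoor→Lot C $93, Novak→Lot B $180) loses 4.
Checked against all permutations: $585 is optimal.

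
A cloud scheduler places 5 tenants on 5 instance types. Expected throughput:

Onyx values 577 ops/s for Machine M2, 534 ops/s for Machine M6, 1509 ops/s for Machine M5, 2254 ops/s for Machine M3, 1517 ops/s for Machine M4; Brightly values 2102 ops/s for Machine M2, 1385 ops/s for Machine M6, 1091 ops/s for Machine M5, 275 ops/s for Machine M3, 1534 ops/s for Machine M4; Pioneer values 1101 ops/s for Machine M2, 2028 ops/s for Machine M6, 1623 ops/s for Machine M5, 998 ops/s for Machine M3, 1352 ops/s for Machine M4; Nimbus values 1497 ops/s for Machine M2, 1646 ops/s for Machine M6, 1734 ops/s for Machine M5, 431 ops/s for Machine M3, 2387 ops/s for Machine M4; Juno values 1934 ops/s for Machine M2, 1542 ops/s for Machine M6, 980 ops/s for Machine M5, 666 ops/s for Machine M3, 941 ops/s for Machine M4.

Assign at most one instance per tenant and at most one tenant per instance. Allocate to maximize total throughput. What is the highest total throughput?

Optimal: Onyx→Machine M3 (2254 ops/s), Brightly→Machine M2 (2102 ops/s), Pioneer→Machine M5 (1623 ops/s), Nimbus→Machine M4 (2387 ops/s), Juno→Machine M6 (1542 ops/s) — total 2254+2102+1623+2387+1542 = 9908 ops/s.
Column-greedy (each instance in turn goes to its best remaining tenant) gives 9059 ops/s, worse by 849.
Checked against all permutations: 9908 ops/s is optimal.

Max total: 9908 ops/s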